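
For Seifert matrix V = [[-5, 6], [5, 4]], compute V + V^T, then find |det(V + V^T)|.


Step 1: Form V + V^T where V = [[-5, 6], [5, 4]]
  V^T = [[-5, 5], [6, 4]]
  V + V^T = [[-10, 11], [11, 8]]
Step 2: det(V + V^T) = (-10)*8 - 11*11
  = -80 - 121 = -201
Step 3: Knot determinant = |det(V + V^T)| = |-201| = 201

201


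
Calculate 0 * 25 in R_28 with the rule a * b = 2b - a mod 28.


0 * 25 = 2*25 - 0 mod 28
= 50 - 0 mod 28
= 50 mod 28 = 22

22


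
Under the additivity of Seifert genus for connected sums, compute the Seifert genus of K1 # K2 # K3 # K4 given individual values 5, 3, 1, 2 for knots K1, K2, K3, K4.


The Seifert genus is additive under connected sum.
Seifert genus(K1 # K2 # K3 # K4) = (5) + (3) + (1) + (2)
= 11

11


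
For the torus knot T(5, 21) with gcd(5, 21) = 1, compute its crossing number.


For a torus knot T(p, q) with gcd(p,q)=1,
the crossing number is min(p*(q-1), q*(p-1)).
p*(q-1) = 5*20 = 100
q*(p-1) = 21*4 = 84
min(100, 84) = 84

84


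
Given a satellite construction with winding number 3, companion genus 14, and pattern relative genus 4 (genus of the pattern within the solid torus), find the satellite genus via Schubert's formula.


Schubert: g(satellite) = g_rel(pattern) + |winding| * g(companion),
where g_rel(pattern) is the genus of the pattern relative to the solid torus.
= 4 + 3 * 14
= 4 + 42 = 46

46


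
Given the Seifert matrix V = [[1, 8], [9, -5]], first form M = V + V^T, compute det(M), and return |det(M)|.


Step 1: Form V + V^T where V = [[1, 8], [9, -5]]
  V^T = [[1, 9], [8, -5]]
  V + V^T = [[2, 17], [17, -10]]
Step 2: det(V + V^T) = 2*(-10) - 17*17
  = -20 - 289 = -309
Step 3: Knot determinant = |det(V + V^T)| = |-309| = 309

309


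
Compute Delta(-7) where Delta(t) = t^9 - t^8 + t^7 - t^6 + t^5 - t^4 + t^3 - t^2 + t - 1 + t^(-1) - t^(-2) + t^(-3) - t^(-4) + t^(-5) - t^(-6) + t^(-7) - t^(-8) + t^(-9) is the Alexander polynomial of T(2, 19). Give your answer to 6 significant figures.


Substituting t = -7 into Delta(t) = t^9 - t^8 + t^7 - t^6 + t^5 - t^4 + t^3 - t^2 + t - 1 + t^(-1) - t^(-2) + t^(-3) - t^(-4) + t^(-5) - t^(-6) + t^(-7) - t^(-8) + t^(-9):
Term values: (-40353607) + (-5764801) + (-823543) + (-117649) + (-16807) + (-2401) + (-343) + (-49) + (-7) + (-1) + (-0.142857) + (-0.0204082) + (-0.00291545) + (-0.000416493) + (-5.9499e-05) + (-8.49986e-06) + (-1.21427e-06) + (-1.73467e-07) + (-2.47809e-08)
Sum = -47079208.17
Rounded to 6 significant figures: -4.70792e+07

-4.70792e+07


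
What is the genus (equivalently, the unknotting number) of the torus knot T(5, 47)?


For a torus knot T(p,q), both the unknotting number and genus equal (p-1)(q-1)/2.
= (5-1)(47-1)/2
= 4*46/2
= 184/2 = 92

92


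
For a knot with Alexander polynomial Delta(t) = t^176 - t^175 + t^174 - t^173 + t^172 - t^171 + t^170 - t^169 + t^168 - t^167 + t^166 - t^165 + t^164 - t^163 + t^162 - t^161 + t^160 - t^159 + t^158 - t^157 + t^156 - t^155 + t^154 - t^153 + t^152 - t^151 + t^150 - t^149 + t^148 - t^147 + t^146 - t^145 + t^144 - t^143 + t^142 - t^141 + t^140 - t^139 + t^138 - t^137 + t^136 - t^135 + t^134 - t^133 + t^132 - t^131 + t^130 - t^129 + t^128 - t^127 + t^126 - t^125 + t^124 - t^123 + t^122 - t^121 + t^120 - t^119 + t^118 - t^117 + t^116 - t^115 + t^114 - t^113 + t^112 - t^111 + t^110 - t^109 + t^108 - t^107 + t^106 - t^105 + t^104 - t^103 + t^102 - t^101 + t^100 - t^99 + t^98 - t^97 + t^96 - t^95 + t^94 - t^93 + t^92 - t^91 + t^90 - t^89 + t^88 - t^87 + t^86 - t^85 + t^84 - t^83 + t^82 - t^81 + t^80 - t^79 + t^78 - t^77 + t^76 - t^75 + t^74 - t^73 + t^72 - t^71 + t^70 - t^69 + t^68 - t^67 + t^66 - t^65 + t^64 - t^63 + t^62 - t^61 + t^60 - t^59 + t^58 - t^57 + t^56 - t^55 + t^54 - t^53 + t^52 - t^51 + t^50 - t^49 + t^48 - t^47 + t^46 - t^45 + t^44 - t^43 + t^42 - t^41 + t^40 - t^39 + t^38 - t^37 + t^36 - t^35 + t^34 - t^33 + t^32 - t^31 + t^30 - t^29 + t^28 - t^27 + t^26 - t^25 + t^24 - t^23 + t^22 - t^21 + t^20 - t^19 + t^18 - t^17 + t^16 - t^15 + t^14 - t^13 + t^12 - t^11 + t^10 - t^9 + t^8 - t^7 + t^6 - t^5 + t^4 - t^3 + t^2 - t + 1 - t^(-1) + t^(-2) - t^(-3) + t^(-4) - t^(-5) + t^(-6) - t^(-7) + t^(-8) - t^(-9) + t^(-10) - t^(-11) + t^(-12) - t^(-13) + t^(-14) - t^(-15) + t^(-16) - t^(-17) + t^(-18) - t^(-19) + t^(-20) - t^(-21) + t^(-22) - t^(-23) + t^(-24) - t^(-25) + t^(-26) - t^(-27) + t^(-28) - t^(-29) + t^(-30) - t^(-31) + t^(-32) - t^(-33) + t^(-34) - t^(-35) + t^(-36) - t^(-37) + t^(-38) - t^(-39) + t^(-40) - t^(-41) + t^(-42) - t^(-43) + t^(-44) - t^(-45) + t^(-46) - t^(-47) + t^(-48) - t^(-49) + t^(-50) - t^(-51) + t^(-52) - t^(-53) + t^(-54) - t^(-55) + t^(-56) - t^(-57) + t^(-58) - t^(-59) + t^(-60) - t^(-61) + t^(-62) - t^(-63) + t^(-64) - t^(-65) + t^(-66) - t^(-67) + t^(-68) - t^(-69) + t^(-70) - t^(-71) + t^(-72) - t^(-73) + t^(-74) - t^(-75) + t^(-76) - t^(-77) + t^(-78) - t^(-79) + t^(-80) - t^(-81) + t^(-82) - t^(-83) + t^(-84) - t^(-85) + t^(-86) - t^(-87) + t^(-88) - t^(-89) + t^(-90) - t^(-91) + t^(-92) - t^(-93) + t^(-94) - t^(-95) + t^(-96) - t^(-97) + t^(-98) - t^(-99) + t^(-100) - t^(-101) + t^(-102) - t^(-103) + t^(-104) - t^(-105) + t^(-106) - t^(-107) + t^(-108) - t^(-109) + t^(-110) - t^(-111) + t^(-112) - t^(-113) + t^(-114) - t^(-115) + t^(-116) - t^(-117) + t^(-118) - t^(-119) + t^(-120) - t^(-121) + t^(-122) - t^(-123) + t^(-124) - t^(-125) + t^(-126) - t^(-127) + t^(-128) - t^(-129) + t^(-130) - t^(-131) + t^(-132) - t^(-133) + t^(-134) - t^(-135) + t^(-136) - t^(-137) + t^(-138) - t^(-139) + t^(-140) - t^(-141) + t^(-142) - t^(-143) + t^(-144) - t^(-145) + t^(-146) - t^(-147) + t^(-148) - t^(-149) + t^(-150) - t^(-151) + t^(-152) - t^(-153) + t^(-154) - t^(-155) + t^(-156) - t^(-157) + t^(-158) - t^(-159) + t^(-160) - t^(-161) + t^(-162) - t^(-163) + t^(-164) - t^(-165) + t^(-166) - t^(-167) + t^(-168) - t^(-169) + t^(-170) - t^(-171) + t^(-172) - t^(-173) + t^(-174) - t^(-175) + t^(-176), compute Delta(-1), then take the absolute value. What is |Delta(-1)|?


Step 1: The polynomial has 353 terms with alternating signs, exponents from 176 down to -176.
Step 2: Substitute t = -1. The i-th term has coefficient (-1)^i and exponent (m-i),
  so its value is (-1)^i * (-1)^(m-i) = (-1)^m = 1 for every i.
Step 3: All 353 terms equal 1, so Delta(-1) = 353 * (1) = 353
Step 4: |Delta(-1)| = 353

353


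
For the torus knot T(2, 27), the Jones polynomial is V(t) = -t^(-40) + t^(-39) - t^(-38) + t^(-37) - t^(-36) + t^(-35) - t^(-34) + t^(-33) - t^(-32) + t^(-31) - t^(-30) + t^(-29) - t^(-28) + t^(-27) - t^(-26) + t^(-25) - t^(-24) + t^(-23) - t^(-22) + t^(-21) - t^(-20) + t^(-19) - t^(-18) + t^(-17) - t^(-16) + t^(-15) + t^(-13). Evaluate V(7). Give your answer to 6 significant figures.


Substituting t = 7 into V(t) = -t^(-40) + t^(-39) - t^(-38) + t^(-37) - t^(-36) + t^(-35) - t^(-34) + t^(-33) - t^(-32) + t^(-31) - t^(-30) + t^(-29) - t^(-28) + t^(-27) - t^(-26) + t^(-25) - t^(-24) + t^(-23) - t^(-22) + t^(-21) - t^(-20) + t^(-19) - t^(-18) + t^(-17) - t^(-16) + t^(-15) + t^(-13):
  (-)t^(-40) = -1.57065e-34
  (+)t^(-39) = 1.09945e-33
  (-)t^(-38) = -7.69617e-33
  (+)t^(-37) = 5.38732e-32
  (-)t^(-36) = -3.77112e-31
  (+)t^(-35) = 2.63979e-30
  (-)t^(-34) = -1.84785e-29
  (+)t^(-33) = 1.29349e-28
  (-)t^(-32) = -9.05446e-28
  (+)t^(-31) = 6.33812e-27
  (-)t^(-30) = -4.43669e-26
  (+)t^(-29) = 3.10568e-25
  (-)t^(-28) = -2.17398e-24
  (+)t^(-27) = 1.52178e-23
  (-)t^(-26) = -1.06525e-22
  (+)t^(-25) = 7.45674e-22
  (-)t^(-24) = -5.21972e-21
  (+)t^(-23) = 3.6538e-20
  (-)t^(-22) = -2.55766e-19
  (+)t^(-21) = 1.79036e-18
  (-)t^(-20) = -1.25325e-17
  (+)t^(-19) = 8.77278e-17
  (-)t^(-18) = -6.14095e-16
  (+)t^(-17) = 4.29866e-15
  (-)t^(-16) = -3.00906e-14
  (+)t^(-15) = 2.10634e-13
  (+)t^(-13) = 1.03211e-11
Sum = (-1.57065e-34) + (1.09945e-33) + (-7.69617e-33) + (5.38732e-32) + (-3.77112e-31) + (2.63979e-30) + (-1.84785e-29) + (1.29349e-28) + (-9.05446e-28) + (6.33812e-27) + (-4.43669e-26) + (3.10568e-25) + (-2.17398e-24) + (1.52178e-23) + (-1.06525e-22) + (7.45674e-22) + (-5.21972e-21) + (3.6538e-20) + (-2.55766e-19) + (1.79036e-18) + (-1.25325e-17) + (8.77278e-17) + (-6.14095e-16) + (4.29866e-15) + (-3.00906e-14) + (2.10634e-13) + (1.03211e-11)
= 1.050539312e-11
Rounded to 6 significant figures: 1.05054e-11

1.05054e-11


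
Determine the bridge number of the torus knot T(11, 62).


The bridge number of T(p,q) is min(p,q).
min(11, 62) = 11

11


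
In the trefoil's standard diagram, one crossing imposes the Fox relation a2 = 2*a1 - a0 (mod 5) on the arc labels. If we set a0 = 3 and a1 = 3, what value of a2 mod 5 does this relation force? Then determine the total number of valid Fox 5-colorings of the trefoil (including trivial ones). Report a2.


Step 1: Apply the given crossing relation 2*a1 - a0 - a2 = 0 (mod 5).
  a2 = 2*a1 - a0 mod 5
  a2 = 2*3 - 3 mod 5
  a2 = 6 - 3 mod 5
  a2 = 3 mod 5 = 3
Step 2: The trefoil has determinant 3.
  Number of Fox p-colorings (p prime) is p^2 if p = 3, else p.
  Since 5 does not divide 3, only trivial (constant) colorings exist.
  (Here a0 = a1 = a2 = 3, the constant coloring, which is valid.)
  Total colorings = 5
Step 3: a2 = 3, total Fox 5-colorings = 5

3


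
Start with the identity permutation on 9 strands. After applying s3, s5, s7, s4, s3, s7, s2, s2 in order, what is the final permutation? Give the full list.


Starting with identity [1, 2, 3, 4, 5, 6, 7, 8, 9].
Apply generators in sequence:
  After s3: [1, 2, 4, 3, 5, 6, 7, 8, 9]
  After s5: [1, 2, 4, 3, 6, 5, 7, 8, 9]
  After s7: [1, 2, 4, 3, 6, 5, 8, 7, 9]
  After s4: [1, 2, 4, 6, 3, 5, 8, 7, 9]
  After s3: [1, 2, 6, 4, 3, 5, 8, 7, 9]
  After s7: [1, 2, 6, 4, 3, 5, 7, 8, 9]
  After s2: [1, 6, 2, 4, 3, 5, 7, 8, 9]
  After s2: [1, 2, 6, 4, 3, 5, 7, 8, 9]
Final permutation: [1, 2, 6, 4, 3, 5, 7, 8, 9]

[1, 2, 6, 4, 3, 5, 7, 8, 9]


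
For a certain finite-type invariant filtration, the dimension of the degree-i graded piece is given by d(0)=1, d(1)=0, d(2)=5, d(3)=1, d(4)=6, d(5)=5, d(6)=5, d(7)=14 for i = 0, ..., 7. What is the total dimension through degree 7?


Total dimension = d(0) + d(1) + ... + d(7)
= 1 + 0 + 5 + 1 + 6 + 5 + 5 + 14
= 37

37


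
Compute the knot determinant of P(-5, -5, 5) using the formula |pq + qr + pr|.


Step 1: Compute pq + qr + pr.
pq = (-5)*(-5) = 25
qr = (-5)*5 = -25
pr = (-5)*5 = -25
pq + qr + pr = 25 + (-25) + (-25) = -25
Step 2: Take absolute value.
det(P(-5,-5,5)) = |-25| = 25

25


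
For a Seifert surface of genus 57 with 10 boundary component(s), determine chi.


chi = 2 - 2g - b
= 2 - 2*57 - 10
= 2 - 114 - 10 = -122

-122


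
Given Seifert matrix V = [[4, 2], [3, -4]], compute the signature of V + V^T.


Step 1: V + V^T = [[8, 5], [5, -8]]
Step 2: trace = 0, det = -89
Step 3: Discriminant = 0^2 - 4*(-89) = 356
Step 4: Eigenvalues: 9.43398, -9.43398
Step 5: Signature = (# positive eigenvalues) - (# negative eigenvalues) = 0

0


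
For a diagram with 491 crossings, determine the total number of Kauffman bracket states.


Each crossing contributes 2 choices (A-smoothing or B-smoothing).
Total states = 2^491 = 6393341031047152089869511126616404594173128996177860916959553453312761321102879990006386899074031556935325554936640763689877454191182408307282280448

6393341031047152089869511126616404594173128996177860916959553453312761321102879990006386899074031556935325554936640763689877454191182408307282280448


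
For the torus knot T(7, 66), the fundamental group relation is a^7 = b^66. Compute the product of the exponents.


The relation is a^7 = b^66.
Product of exponents = 7 * 66
= 462

462


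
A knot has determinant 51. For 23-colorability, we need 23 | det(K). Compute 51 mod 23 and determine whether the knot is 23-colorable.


Step 1: A knot is p-colorable if and only if p divides its determinant.
Step 2: Compute 51 mod 23.
51 = 2 * 23 + 5
Step 3: 51 mod 23 = 5
Step 4: The knot is 23-colorable: no

5


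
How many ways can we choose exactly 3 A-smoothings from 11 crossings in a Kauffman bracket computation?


We choose which 3 of 11 crossings get A-smoothings.
C(11, 3) = 11! / (3! * 8!)
= 165

165


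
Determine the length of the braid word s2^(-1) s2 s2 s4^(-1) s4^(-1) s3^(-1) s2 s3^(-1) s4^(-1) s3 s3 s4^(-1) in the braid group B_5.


The word length counts the number of generators (including inverses).
Listing each generator: s2^(-1), s2, s2, s4^(-1), s4^(-1), s3^(-1), s2, s3^(-1), s4^(-1), s3, s3, s4^(-1)
There are 12 generators in this braid word.

12


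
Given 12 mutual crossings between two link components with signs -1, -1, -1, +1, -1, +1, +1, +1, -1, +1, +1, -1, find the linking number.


Step 1: Count positive crossings: 6
Step 2: Count negative crossings: 6
Step 3: Sum of signs = 6 - 6 = 0
Step 4: Linking number = sum/2 = 0/2 = 0

0


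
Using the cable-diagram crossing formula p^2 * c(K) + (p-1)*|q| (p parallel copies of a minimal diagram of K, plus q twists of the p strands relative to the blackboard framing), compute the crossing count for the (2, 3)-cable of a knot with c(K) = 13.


Step 1: Each of the c(K) crossings of the companion diagram becomes p*p = p^2 crossings among the p parallel strands, and each of the |q| twists s_1 s_2 ... s_(p-1) adds (p-1) crossings.
  Crossings = p^2 * c(K) + (p-1)*|q|
Step 2: = 2^2 * 13 + (2-1)*3
Step 3: = 4*13 + 1*3
Step 4: = 52 + 3 = 55

55


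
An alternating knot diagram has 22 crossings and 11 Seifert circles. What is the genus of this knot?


For alternating knots, g = (c - s + 1)/2.
= (22 - 11 + 1)/2
= 12/2 = 6

6


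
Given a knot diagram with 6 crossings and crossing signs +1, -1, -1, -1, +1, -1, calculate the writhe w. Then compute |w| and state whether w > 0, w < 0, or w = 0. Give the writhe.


Step 1: Count positive crossings (+1).
Positive crossings: 2
Step 2: Count negative crossings (-1).
Negative crossings: 4
Step 3: Writhe = (positive) - (negative)
w = 2 - 4 = -2
Step 4: |w| = 2, and w is negative

-2


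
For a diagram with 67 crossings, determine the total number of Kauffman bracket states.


Each crossing contributes 2 choices (A-smoothing or B-smoothing).
Total states = 2^67 = 147573952589676412928

147573952589676412928


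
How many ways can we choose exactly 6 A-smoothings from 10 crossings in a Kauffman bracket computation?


We choose which 6 of 10 crossings get A-smoothings.
C(10, 6) = 10! / (6! * 4!)
= 210

210


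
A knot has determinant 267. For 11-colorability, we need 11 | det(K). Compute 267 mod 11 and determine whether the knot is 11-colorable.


Step 1: A knot is p-colorable if and only if p divides its determinant.
Step 2: Compute 267 mod 11.
267 = 24 * 11 + 3
Step 3: 267 mod 11 = 3
Step 4: The knot is 11-colorable: no

3


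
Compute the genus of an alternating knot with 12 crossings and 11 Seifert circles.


For alternating knots, g = (c - s + 1)/2.
= (12 - 11 + 1)/2
= 2/2 = 1

1


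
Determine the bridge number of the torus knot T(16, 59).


The bridge number of T(p,q) is min(p,q).
min(16, 59) = 16

16


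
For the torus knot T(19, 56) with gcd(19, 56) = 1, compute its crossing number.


For a torus knot T(p, q) with gcd(p,q)=1,
the crossing number is min(p*(q-1), q*(p-1)).
p*(q-1) = 19*55 = 1045
q*(p-1) = 56*18 = 1008
min(1045, 1008) = 1008

1008


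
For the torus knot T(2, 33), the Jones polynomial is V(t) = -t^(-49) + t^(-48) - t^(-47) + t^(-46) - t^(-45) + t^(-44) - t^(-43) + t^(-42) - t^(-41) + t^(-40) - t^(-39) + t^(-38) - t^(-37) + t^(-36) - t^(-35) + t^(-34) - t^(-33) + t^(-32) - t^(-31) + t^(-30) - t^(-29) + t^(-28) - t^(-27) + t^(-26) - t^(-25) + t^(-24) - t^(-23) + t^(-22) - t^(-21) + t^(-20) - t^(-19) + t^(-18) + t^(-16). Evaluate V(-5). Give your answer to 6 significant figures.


Substituting t = -5 into V(t) = -t^(-49) + t^(-48) - t^(-47) + t^(-46) - t^(-45) + t^(-44) - t^(-43) + t^(-42) - t^(-41) + t^(-40) - t^(-39) + t^(-38) - t^(-37) + t^(-36) - t^(-35) + t^(-34) - t^(-33) + t^(-32) - t^(-31) + t^(-30) - t^(-29) + t^(-28) - t^(-27) + t^(-26) - t^(-25) + t^(-24) - t^(-23) + t^(-22) - t^(-21) + t^(-20) - t^(-19) + t^(-18) + t^(-16):
  (-)t^(-49) = 5.6295e-35
  (+)t^(-48) = 2.81475e-34
  (-)t^(-47) = 1.40737e-33
  (+)t^(-46) = 7.03687e-33
  (-)t^(-45) = 3.51844e-32
  (+)t^(-44) = 1.75922e-31
  (-)t^(-43) = 8.79609e-31
  (+)t^(-42) = 4.39805e-30
  (-)t^(-41) = 2.19902e-29
  (+)t^(-40) = 1.09951e-28
  (-)t^(-39) = 5.49756e-28
  (+)t^(-38) = 2.74878e-27
  (-)t^(-37) = 1.37439e-26
  (+)t^(-36) = 6.87195e-26
  (-)t^(-35) = 3.43597e-25
  (+)t^(-34) = 1.71799e-24
  (-)t^(-33) = 8.58993e-24
  (+)t^(-32) = 4.29497e-23
  (-)t^(-31) = 2.14748e-22
  (+)t^(-30) = 1.07374e-21
  (-)t^(-29) = 5.36871e-21
  (+)t^(-28) = 2.68435e-20
  (-)t^(-27) = 1.34218e-19
  (+)t^(-26) = 6.71089e-19
  (-)t^(-25) = 3.35544e-18
  (+)t^(-24) = 1.67772e-17
  (-)t^(-23) = 8.38861e-17
  (+)t^(-22) = 4.1943e-16
  (-)t^(-21) = 2.09715e-15
  (+)t^(-20) = 1.04858e-14
  (-)t^(-19) = 5.24288e-14
  (+)t^(-18) = 2.62144e-13
  (+)t^(-16) = 6.5536e-12
Sum = (5.6295e-35) + (2.81475e-34) + (1.40737e-33) + (7.03687e-33) + (3.51844e-32) + (1.75922e-31) + (8.79609e-31) + (4.39805e-30) + (2.19902e-29) + (1.09951e-28) + (5.49756e-28) + (2.74878e-27) + (1.37439e-26) + (6.87195e-26) + (3.43597e-25) + (1.71799e-24) + (8.58993e-24) + (4.29497e-23) + (2.14748e-22) + (1.07374e-21) + (5.36871e-21) + (2.68435e-20) + (1.34218e-19) + (6.71089e-19) + (3.35544e-18) + (1.67772e-17) + (8.38861e-17) + (4.1943e-16) + (2.09715e-15) + (1.04858e-14) + (5.24288e-14) + (2.62144e-13) + (6.5536e-12)
= 6.88128e-12
Rounded to 6 significant figures: 6.88128e-12

6.88128e-12


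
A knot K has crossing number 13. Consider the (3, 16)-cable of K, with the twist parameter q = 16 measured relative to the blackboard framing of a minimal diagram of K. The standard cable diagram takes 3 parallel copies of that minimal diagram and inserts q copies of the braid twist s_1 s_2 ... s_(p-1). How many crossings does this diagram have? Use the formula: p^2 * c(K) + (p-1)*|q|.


Step 1: Each of the c(K) crossings of the companion diagram becomes p*p = p^2 crossings among the p parallel strands, and each of the |q| twists s_1 s_2 ... s_(p-1) adds (p-1) crossings.
  Crossings = p^2 * c(K) + (p-1)*|q|
Step 2: = 3^2 * 13 + (3-1)*16
Step 3: = 9*13 + 2*16
Step 4: = 117 + 32 = 149

149


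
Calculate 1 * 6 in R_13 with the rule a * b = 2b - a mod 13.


1 * 6 = 2*6 - 1 mod 13
= 12 - 1 mod 13
= 11 mod 13 = 11

11


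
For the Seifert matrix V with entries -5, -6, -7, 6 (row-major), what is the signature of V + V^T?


Step 1: V + V^T = [[-10, -13], [-13, 12]]
Step 2: trace = 2, det = -289
Step 3: Discriminant = 2^2 - 4*(-289) = 1160
Step 4: Eigenvalues: 18.0294, -16.0294
Step 5: Signature = (# positive eigenvalues) - (# negative eigenvalues) = 0

0


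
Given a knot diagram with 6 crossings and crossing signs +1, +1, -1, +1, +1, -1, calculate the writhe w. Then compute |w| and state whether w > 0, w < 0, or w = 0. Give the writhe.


Step 1: Count positive crossings (+1).
Positive crossings: 4
Step 2: Count negative crossings (-1).
Negative crossings: 2
Step 3: Writhe = (positive) - (negative)
w = 4 - 2 = 2
Step 4: |w| = 2, and w is positive

2


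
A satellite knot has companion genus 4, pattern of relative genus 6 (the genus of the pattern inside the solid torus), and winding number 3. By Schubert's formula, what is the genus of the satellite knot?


Schubert: g(satellite) = g_rel(pattern) + |winding| * g(companion),
where g_rel(pattern) is the genus of the pattern relative to the solid torus.
= 6 + 3 * 4
= 6 + 12 = 18

18


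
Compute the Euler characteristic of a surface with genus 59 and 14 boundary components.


chi = 2 - 2g - b
= 2 - 2*59 - 14
= 2 - 118 - 14 = -130

-130


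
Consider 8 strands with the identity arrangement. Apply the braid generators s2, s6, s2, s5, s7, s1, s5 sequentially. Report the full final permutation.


Starting with identity [1, 2, 3, 4, 5, 6, 7, 8].
Apply generators in sequence:
  After s2: [1, 3, 2, 4, 5, 6, 7, 8]
  After s6: [1, 3, 2, 4, 5, 7, 6, 8]
  After s2: [1, 2, 3, 4, 5, 7, 6, 8]
  After s5: [1, 2, 3, 4, 7, 5, 6, 8]
  After s7: [1, 2, 3, 4, 7, 5, 8, 6]
  After s1: [2, 1, 3, 4, 7, 5, 8, 6]
  After s5: [2, 1, 3, 4, 5, 7, 8, 6]
Final permutation: [2, 1, 3, 4, 5, 7, 8, 6]

[2, 1, 3, 4, 5, 7, 8, 6]


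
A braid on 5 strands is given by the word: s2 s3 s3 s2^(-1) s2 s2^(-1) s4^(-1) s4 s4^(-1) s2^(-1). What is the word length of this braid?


The word length counts the number of generators (including inverses).
Listing each generator: s2, s3, s3, s2^(-1), s2, s2^(-1), s4^(-1), s4, s4^(-1), s2^(-1)
There are 10 generators in this braid word.

10


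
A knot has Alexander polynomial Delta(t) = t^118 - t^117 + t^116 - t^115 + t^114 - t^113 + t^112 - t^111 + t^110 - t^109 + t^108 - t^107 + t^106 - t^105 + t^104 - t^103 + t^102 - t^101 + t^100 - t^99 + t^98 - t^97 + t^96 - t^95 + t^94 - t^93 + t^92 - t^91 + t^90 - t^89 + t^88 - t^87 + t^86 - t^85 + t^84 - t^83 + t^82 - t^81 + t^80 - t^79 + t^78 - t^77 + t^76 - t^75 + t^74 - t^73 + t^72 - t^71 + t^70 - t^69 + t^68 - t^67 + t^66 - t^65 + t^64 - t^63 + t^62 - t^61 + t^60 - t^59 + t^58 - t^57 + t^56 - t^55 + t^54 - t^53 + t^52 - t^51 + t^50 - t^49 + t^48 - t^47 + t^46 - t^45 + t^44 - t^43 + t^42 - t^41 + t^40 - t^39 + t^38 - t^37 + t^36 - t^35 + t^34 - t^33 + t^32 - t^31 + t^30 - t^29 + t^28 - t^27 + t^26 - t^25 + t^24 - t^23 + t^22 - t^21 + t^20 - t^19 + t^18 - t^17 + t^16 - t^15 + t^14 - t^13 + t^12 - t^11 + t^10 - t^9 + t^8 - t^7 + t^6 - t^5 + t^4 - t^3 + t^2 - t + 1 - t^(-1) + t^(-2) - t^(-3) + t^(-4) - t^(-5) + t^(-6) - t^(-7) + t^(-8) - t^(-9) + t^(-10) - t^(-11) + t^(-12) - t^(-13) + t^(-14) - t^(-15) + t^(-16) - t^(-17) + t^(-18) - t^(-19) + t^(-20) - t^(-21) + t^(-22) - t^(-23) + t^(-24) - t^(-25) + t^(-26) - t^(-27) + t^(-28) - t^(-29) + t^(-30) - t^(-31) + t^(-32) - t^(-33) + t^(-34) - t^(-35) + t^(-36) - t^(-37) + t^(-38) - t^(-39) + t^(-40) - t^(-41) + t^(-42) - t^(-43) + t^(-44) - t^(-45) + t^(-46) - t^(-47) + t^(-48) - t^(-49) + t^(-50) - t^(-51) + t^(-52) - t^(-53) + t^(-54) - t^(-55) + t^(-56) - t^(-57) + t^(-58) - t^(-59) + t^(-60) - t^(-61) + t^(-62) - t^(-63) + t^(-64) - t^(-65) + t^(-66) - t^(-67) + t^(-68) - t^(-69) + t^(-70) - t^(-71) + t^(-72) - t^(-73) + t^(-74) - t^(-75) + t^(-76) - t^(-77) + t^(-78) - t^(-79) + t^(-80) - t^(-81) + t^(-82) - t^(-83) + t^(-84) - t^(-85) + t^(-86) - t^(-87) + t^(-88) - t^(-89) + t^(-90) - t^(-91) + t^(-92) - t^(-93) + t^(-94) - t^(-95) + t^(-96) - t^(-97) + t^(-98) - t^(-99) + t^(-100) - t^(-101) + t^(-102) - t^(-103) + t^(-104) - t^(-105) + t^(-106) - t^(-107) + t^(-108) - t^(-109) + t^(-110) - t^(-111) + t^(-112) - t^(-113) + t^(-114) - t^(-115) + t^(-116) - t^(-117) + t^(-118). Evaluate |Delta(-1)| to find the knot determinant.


Step 1: The polynomial has 237 terms with alternating signs, exponents from 118 down to -118.
Step 2: Substitute t = -1. The i-th term has coefficient (-1)^i and exponent (m-i),
  so its value is (-1)^i * (-1)^(m-i) = (-1)^m = 1 for every i.
Step 3: All 237 terms equal 1, so Delta(-1) = 237 * (1) = 237
Step 4: |Delta(-1)| = 237

237


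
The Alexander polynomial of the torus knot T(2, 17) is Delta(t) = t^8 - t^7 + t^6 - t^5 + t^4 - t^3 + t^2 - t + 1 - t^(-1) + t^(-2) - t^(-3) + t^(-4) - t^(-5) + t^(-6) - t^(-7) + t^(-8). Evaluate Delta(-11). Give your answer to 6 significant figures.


Substituting t = -11 into Delta(t) = t^8 - t^7 + t^6 - t^5 + t^4 - t^3 + t^2 - t + 1 - t^(-1) + t^(-2) - t^(-3) + t^(-4) - t^(-5) + t^(-6) - t^(-7) + t^(-8):
Term values: (214358881) + (19487171) + (1771561) + (161051) + (14641) + (1331) + (121) + (11) + (1) + (0.0909091) + (0.00826446) + (0.000751315) + (6.83013e-05) + (6.20921e-06) + (5.64474e-07) + (5.13158e-08) + (4.66507e-09)
Sum = 235794769.1
Rounded to 6 significant figures: 2.35795e+08

2.35795e+08


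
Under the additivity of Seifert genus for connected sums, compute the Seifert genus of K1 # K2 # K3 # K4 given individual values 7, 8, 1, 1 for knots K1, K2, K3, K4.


The Seifert genus is additive under connected sum.
Seifert genus(K1 # K2 # K3 # K4) = (7) + (8) + (1) + (1)
= 17

17


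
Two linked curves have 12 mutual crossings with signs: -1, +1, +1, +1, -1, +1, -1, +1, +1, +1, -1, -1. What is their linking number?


Step 1: Count positive crossings: 7
Step 2: Count negative crossings: 5
Step 3: Sum of signs = 7 - 5 = 2
Step 4: Linking number = sum/2 = 2/2 = 1

1


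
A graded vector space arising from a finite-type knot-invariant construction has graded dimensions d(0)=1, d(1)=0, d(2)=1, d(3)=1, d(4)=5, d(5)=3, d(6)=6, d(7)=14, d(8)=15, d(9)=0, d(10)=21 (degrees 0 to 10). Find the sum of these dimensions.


Total dimension = d(0) + d(1) + ... + d(10)
= 1 + 0 + 1 + 1 + 5 + 3 + 6 + 14 + 15 + 0 + 21
= 67

67


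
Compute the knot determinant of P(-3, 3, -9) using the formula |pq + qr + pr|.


Step 1: Compute pq + qr + pr.
pq = (-3)*3 = -9
qr = 3*(-9) = -27
pr = (-3)*(-9) = 27
pq + qr + pr = -9 + (-27) + 27 = -9
Step 2: Take absolute value.
det(P(-3,3,-9)) = |-9| = 9

9


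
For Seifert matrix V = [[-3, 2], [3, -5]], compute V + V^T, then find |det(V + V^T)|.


Step 1: Form V + V^T where V = [[-3, 2], [3, -5]]
  V^T = [[-3, 3], [2, -5]]
  V + V^T = [[-6, 5], [5, -10]]
Step 2: det(V + V^T) = (-6)*(-10) - 5*5
  = 60 - 25 = 35
Step 3: Knot determinant = |det(V + V^T)| = |35| = 35

35


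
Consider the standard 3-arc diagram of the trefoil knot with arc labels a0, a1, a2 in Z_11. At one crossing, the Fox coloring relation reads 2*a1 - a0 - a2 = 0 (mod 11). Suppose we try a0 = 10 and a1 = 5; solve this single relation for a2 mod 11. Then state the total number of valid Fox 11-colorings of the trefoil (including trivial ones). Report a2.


Step 1: Apply the given crossing relation 2*a1 - a0 - a2 = 0 (mod 11).
  a2 = 2*a1 - a0 mod 11
  a2 = 2*5 - 10 mod 11
  a2 = 10 - 10 mod 11
  a2 = 0 mod 11 = 0
Step 2: The trefoil has determinant 3.
  Number of Fox p-colorings (p prime) is p^2 if p = 3, else p.
  Since 11 does not divide 3, only trivial (constant) colorings exist.
  (So the trial a0 = 10, a1 = 5 with a0 != a1 does NOT extend to a valid coloring of the whole trefoil: the other two crossing relations require 3*(a1 - a0) = 0 (mod 11), which fails.)
  Total colorings = 11
Step 3: a2 = 0, total Fox 11-colorings = 11

0


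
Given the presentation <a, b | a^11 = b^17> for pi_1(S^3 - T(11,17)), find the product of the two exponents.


The relation is a^11 = b^17.
Product of exponents = 11 * 17
= 187

187


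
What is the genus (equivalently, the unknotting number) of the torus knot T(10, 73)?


For a torus knot T(p,q), both the unknotting number and genus equal (p-1)(q-1)/2.
= (10-1)(73-1)/2
= 9*72/2
= 648/2 = 324

324


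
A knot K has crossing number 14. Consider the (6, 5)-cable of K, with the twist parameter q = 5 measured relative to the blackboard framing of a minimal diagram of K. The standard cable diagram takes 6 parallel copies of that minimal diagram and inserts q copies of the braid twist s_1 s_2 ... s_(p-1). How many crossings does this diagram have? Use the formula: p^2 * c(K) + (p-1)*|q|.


Step 1: Each of the c(K) crossings of the companion diagram becomes p*p = p^2 crossings among the p parallel strands, and each of the |q| twists s_1 s_2 ... s_(p-1) adds (p-1) crossings.
  Crossings = p^2 * c(K) + (p-1)*|q|
Step 2: = 6^2 * 14 + (6-1)*5
Step 3: = 36*14 + 5*5
Step 4: = 504 + 25 = 529

529


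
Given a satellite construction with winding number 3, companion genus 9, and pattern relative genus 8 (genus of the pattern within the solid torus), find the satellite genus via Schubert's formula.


Schubert: g(satellite) = g_rel(pattern) + |winding| * g(companion),
where g_rel(pattern) is the genus of the pattern relative to the solid torus.
= 8 + 3 * 9
= 8 + 27 = 35

35


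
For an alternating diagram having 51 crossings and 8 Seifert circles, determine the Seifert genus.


For alternating knots, g = (c - s + 1)/2.
= (51 - 8 + 1)/2
= 44/2 = 22

22


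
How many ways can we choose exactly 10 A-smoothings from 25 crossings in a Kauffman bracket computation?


We choose which 10 of 25 crossings get A-smoothings.
C(25, 10) = 25! / (10! * 15!)
= 3268760

3268760


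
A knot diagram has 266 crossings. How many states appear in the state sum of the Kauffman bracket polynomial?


Each crossing contributes 2 choices (A-smoothing or B-smoothing).
Total states = 2^266 = 118571099379011784113736688648896417641748464297615937576404566024103044751294464

118571099379011784113736688648896417641748464297615937576404566024103044751294464


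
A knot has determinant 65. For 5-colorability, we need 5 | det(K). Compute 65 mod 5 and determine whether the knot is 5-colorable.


Step 1: A knot is p-colorable if and only if p divides its determinant.
Step 2: Compute 65 mod 5.
65 = 13 * 5 + 0
Step 3: 65 mod 5 = 0
Step 4: The knot is 5-colorable: yes

0


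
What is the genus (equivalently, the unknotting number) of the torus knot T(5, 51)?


For a torus knot T(p,q), both the unknotting number and genus equal (p-1)(q-1)/2.
= (5-1)(51-1)/2
= 4*50/2
= 200/2 = 100

100


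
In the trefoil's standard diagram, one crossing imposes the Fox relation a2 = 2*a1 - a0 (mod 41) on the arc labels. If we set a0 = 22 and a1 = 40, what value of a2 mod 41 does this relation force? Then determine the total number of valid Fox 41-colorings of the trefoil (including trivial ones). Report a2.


Step 1: Apply the given crossing relation 2*a1 - a0 - a2 = 0 (mod 41).
  a2 = 2*a1 - a0 mod 41
  a2 = 2*40 - 22 mod 41
  a2 = 80 - 22 mod 41
  a2 = 58 mod 41 = 17
Step 2: The trefoil has determinant 3.
  Number of Fox p-colorings (p prime) is p^2 if p = 3, else p.
  Since 41 does not divide 3, only trivial (constant) colorings exist.
  (So the trial a0 = 22, a1 = 40 with a0 != a1 does NOT extend to a valid coloring of the whole trefoil: the other two crossing relations require 3*(a1 - a0) = 0 (mod 41), which fails.)
  Total colorings = 41
Step 3: a2 = 17, total Fox 41-colorings = 41

17


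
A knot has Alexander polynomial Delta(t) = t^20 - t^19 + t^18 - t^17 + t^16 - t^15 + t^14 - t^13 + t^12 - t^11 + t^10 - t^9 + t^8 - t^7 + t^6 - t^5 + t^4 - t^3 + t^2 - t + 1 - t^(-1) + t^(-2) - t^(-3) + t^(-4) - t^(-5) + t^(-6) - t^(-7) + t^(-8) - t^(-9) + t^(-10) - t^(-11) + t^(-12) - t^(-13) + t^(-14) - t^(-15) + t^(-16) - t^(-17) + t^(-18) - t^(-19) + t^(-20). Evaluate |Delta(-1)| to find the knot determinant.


Step 1: The polynomial has 41 terms with alternating signs, exponents from 20 down to -20.
Step 2: Substitute t = -1. The i-th term has coefficient (-1)^i and exponent (m-i),
  so its value is (-1)^i * (-1)^(m-i) = (-1)^m = 1 for every i.
Step 3: All 41 terms equal 1, so Delta(-1) = 41 * (1) = 41
Step 4: |Delta(-1)| = 41

41


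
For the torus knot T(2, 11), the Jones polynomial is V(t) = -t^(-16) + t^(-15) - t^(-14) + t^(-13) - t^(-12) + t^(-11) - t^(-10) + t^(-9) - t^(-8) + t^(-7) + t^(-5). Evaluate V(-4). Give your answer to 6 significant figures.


Substituting t = -4 into V(t) = -t^(-16) + t^(-15) - t^(-14) + t^(-13) - t^(-12) + t^(-11) - t^(-10) + t^(-9) - t^(-8) + t^(-7) + t^(-5):
  (-)t^(-16) = -2.32831e-10
  (+)t^(-15) = -9.31323e-10
  (-)t^(-14) = -3.72529e-09
  (+)t^(-13) = -1.49012e-08
  (-)t^(-12) = -5.96046e-08
  (+)t^(-11) = -2.38419e-07
  (-)t^(-10) = -9.53674e-07
  (+)t^(-9) = -3.8147e-06
  (-)t^(-8) = -1.52588e-05
  (+)t^(-7) = -6.10352e-05
  (+)t^(-5) = -0.000976562
Sum = (-2.32831e-10) + (-9.31323e-10) + (-3.72529e-09) + (-1.49012e-08) + (-5.96046e-08) + (-2.38419e-07) + (-9.53674e-07) + (-3.8147e-06) + (-1.52588e-05) + (-6.10352e-05) + (-0.000976562)
= -0.001057942631
Rounded to 6 significant figures: -0.00105794

-0.00105794


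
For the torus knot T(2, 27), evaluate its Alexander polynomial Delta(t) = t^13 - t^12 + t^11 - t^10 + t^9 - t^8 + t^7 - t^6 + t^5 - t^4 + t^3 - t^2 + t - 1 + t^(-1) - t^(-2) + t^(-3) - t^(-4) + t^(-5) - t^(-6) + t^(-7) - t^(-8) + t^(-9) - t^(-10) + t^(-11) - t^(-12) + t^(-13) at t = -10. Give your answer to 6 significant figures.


Substituting t = -10 into Delta(t) = t^13 - t^12 + t^11 - t^10 + t^9 - t^8 + t^7 - t^6 + t^5 - t^4 + t^3 - t^2 + t - 1 + t^(-1) - t^(-2) + t^(-3) - t^(-4) + t^(-5) - t^(-6) + t^(-7) - t^(-8) + t^(-9) - t^(-10) + t^(-11) - t^(-12) + t^(-13):
Term values: (-10000000000000) + (-1000000000000) + (-100000000000) + (-10000000000) + (-1000000000) + (-100000000) + (-10000000) + (-1000000) + (-100000) + (-10000) + (-1000) + (-100) + (-10) + (-1) + (-0.1) + (-0.01) + (-0.001) + (-0.0001) + (-1e-05) + (-1e-06) + (-1e-07) + (-1e-08) + (-1e-09) + (-1e-10) + (-1e-11) + (-1e-12) + (-1e-13)
Sum = -1.111111111e+13
Rounded to 6 significant figures: -1.11111e+13

-1.11111e+13


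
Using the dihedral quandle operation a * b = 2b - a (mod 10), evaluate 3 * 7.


3 * 7 = 2*7 - 3 mod 10
= 14 - 3 mod 10
= 11 mod 10 = 1

1


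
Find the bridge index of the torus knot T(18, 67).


The bridge number of T(p,q) is min(p,q).
min(18, 67) = 18

18


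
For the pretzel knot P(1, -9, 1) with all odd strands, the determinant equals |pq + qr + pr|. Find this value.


Step 1: Compute pq + qr + pr.
pq = 1*(-9) = -9
qr = (-9)*1 = -9
pr = 1*1 = 1
pq + qr + pr = -9 + (-9) + 1 = -17
Step 2: Take absolute value.
det(P(1,-9,1)) = |-17| = 17

17


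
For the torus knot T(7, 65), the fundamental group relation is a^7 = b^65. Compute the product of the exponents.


The relation is a^7 = b^65.
Product of exponents = 7 * 65
= 455

455


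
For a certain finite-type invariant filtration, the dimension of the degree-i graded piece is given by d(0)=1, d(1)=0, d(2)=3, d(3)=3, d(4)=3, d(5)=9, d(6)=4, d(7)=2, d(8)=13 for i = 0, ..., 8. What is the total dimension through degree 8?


Total dimension = d(0) + d(1) + ... + d(8)
= 1 + 0 + 3 + 3 + 3 + 9 + 4 + 2 + 13
= 38

38


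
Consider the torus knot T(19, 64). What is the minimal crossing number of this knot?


For a torus knot T(p, q) with gcd(p,q)=1,
the crossing number is min(p*(q-1), q*(p-1)).
p*(q-1) = 19*63 = 1197
q*(p-1) = 64*18 = 1152
min(1197, 1152) = 1152

1152


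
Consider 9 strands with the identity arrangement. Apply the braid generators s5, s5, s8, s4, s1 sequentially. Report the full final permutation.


Starting with identity [1, 2, 3, 4, 5, 6, 7, 8, 9].
Apply generators in sequence:
  After s5: [1, 2, 3, 4, 6, 5, 7, 8, 9]
  After s5: [1, 2, 3, 4, 5, 6, 7, 8, 9]
  After s8: [1, 2, 3, 4, 5, 6, 7, 9, 8]
  After s4: [1, 2, 3, 5, 4, 6, 7, 9, 8]
  After s1: [2, 1, 3, 5, 4, 6, 7, 9, 8]
Final permutation: [2, 1, 3, 5, 4, 6, 7, 9, 8]

[2, 1, 3, 5, 4, 6, 7, 9, 8]


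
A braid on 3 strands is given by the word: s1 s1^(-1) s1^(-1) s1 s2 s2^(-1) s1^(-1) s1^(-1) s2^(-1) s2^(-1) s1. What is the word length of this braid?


The word length counts the number of generators (including inverses).
Listing each generator: s1, s1^(-1), s1^(-1), s1, s2, s2^(-1), s1^(-1), s1^(-1), s2^(-1), s2^(-1), s1
There are 11 generators in this braid word.

11


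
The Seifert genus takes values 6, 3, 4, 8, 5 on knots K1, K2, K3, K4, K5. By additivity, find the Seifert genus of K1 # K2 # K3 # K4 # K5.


The Seifert genus is additive under connected sum.
Seifert genus(K1 # K2 # K3 # K4 # K5) = (6) + (3) + (4) + (8) + (5)
= 26

26


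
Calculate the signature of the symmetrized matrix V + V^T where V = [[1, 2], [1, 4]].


Step 1: V + V^T = [[2, 3], [3, 8]]
Step 2: trace = 10, det = 7
Step 3: Discriminant = 10^2 - 4*7 = 72
Step 4: Eigenvalues: 9.24264, 0.757359
Step 5: Signature = (# positive eigenvalues) - (# negative eigenvalues) = 2

2


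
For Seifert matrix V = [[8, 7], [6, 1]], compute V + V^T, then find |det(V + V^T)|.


Step 1: Form V + V^T where V = [[8, 7], [6, 1]]
  V^T = [[8, 6], [7, 1]]
  V + V^T = [[16, 13], [13, 2]]
Step 2: det(V + V^T) = 16*2 - 13*13
  = 32 - 169 = -137
Step 3: Knot determinant = |det(V + V^T)| = |-137| = 137

137


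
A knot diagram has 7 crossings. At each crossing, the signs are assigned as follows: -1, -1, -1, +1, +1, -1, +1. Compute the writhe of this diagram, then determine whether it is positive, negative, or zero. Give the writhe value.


Step 1: Count positive crossings (+1).
Positive crossings: 3
Step 2: Count negative crossings (-1).
Negative crossings: 4
Step 3: Writhe = (positive) - (negative)
w = 3 - 4 = -1
Step 4: |w| = 1, and w is negative

-1


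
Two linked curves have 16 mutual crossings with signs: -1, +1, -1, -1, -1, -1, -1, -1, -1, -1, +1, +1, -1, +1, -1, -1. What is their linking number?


Step 1: Count positive crossings: 4
Step 2: Count negative crossings: 12
Step 3: Sum of signs = 4 - 12 = -8
Step 4: Linking number = sum/2 = -8/2 = -4

-4


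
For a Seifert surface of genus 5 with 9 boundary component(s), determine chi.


chi = 2 - 2g - b
= 2 - 2*5 - 9
= 2 - 10 - 9 = -17

-17


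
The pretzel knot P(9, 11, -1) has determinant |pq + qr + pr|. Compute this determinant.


Step 1: Compute pq + qr + pr.
pq = 9*11 = 99
qr = 11*(-1) = -11
pr = 9*(-1) = -9
pq + qr + pr = 99 + (-11) + (-9) = 79
Step 2: Take absolute value.
det(P(9,11,-1)) = |79| = 79

79


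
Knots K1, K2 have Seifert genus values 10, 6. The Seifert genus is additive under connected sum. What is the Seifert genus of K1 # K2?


The Seifert genus is additive under connected sum.
Seifert genus(K1 # K2) = (10) + (6)
= 16

16


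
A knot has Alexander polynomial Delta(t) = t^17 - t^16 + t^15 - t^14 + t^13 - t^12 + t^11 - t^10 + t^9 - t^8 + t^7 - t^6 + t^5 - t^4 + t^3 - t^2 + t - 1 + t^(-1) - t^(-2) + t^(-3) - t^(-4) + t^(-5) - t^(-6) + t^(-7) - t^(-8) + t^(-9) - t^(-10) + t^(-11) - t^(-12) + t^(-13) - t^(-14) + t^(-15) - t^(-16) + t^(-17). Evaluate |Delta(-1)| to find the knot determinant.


Step 1: The polynomial has 35 terms with alternating signs, exponents from 17 down to -17.
Step 2: Substitute t = -1. The i-th term has coefficient (-1)^i and exponent (m-i),
  so its value is (-1)^i * (-1)^(m-i) = (-1)^m = -1 for every i.
Step 3: All 35 terms equal -1, so Delta(-1) = 35 * (-1) = -35
Step 4: |Delta(-1)| = 35

35


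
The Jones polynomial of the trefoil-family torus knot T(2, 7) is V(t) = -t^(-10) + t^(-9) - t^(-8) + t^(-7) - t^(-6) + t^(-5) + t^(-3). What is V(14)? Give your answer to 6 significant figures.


Substituting t = 14 into V(t) = -t^(-10) + t^(-9) - t^(-8) + t^(-7) - t^(-6) + t^(-5) + t^(-3):
  (-)t^(-10) = -3.45716e-12
  (+)t^(-9) = 4.84003e-11
  (-)t^(-8) = -6.77604e-10
  (+)t^(-7) = 9.48645e-09
  (-)t^(-6) = -1.3281e-07
  (+)t^(-5) = 1.85934e-06
  (+)t^(-3) = 0.000364431
Sum = (-3.45716e-12) + (4.84003e-11) + (-6.77604e-10) + (9.48645e-09) + (-1.3281e-07) + (1.85934e-06) + (0.000364431)
= 0.0003661668747
Rounded to 6 significant figures: 0.000366167

0.000366167


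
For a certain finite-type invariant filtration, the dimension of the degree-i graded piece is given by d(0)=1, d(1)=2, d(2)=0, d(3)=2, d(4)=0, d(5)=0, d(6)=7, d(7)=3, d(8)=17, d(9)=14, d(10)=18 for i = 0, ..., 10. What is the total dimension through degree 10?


Total dimension = d(0) + d(1) + ... + d(10)
= 1 + 2 + 0 + 2 + 0 + 0 + 7 + 3 + 17 + 14 + 18
= 64

64


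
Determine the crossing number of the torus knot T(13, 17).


For a torus knot T(p, q) with gcd(p,q)=1,
the crossing number is min(p*(q-1), q*(p-1)).
p*(q-1) = 13*16 = 208
q*(p-1) = 17*12 = 204
min(208, 204) = 204

204


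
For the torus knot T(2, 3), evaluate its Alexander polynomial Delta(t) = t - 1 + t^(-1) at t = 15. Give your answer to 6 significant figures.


Substituting t = 15 into Delta(t) = t - 1 + t^(-1):
Term values: (15) + (-1) + (0.0666667)
Sum = 14.06666667
Rounded to 6 significant figures: 14.0667

14.0667


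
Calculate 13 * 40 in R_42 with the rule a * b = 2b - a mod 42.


13 * 40 = 2*40 - 13 mod 42
= 80 - 13 mod 42
= 67 mod 42 = 25

25


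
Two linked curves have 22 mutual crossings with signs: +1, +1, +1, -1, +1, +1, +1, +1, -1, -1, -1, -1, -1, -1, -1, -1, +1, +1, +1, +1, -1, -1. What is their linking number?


Step 1: Count positive crossings: 11
Step 2: Count negative crossings: 11
Step 3: Sum of signs = 11 - 11 = 0
Step 4: Linking number = sum/2 = 0/2 = 0

0


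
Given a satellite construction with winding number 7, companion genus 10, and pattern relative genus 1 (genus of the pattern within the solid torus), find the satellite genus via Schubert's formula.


Schubert: g(satellite) = g_rel(pattern) + |winding| * g(companion),
where g_rel(pattern) is the genus of the pattern relative to the solid torus.
= 1 + 7 * 10
= 1 + 70 = 71

71
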